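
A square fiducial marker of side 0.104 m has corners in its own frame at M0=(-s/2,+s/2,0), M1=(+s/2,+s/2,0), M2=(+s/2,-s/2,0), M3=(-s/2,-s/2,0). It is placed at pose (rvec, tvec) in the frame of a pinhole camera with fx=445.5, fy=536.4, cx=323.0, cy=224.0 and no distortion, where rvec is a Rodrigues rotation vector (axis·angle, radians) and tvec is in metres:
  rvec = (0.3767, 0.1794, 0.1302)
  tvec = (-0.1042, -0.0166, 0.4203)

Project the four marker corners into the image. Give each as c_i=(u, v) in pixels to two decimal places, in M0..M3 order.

c0=(164.00, 251.62) c1=(262.91, 273.19) c2=(267.87, 147.22) c3=(159.29, 128.38)

Intrinsics K: fx=445.5, fy=536.4, cx=323.0, cy=224.0
Marker side s = 0.104 m; corners in marker frame (Z=0):
  M0 = (-0.0520, +0.0520, 0)
  M1 = (+0.0520, +0.0520, 0)
  M2 = (+0.0520, -0.0520, 0)
  M3 = (-0.0520, -0.0520, 0)
rvec = (0.3767, 0.1794, 0.1302), |rvec| = θ = 0.43708 rad = 25.043°
Rodrigues: sinθ=0.42330, 1−cosθ=0.09401; R = I + sinθ·[k]× + (1−cosθ)·[k]×²:
    [+0.97582 -0.09284 +0.19788]
    [+0.15935 +0.92183 -0.35333]
    [-0.14961 +0.37631 +0.91433]
t = (-0.1042, -0.0166, 0.4203) m
M0: Pc = R·M0+t = (-0.15977, +0.02305, +0.44765); u = 445.5·(-0.15977)/0.44765 + 323.0 = 163.9963, v = 536.4·(+0.02305)/0.44765 + 224.0 = 251.6187
M1: Pc = R·M1+t = (-0.05828, +0.03962, +0.43209); u = 445.5·(-0.05828)/0.43209 + 323.0 = 262.9060, v = 536.4·(+0.03962)/0.43209 + 224.0 = 273.1863
M2: Pc = R·M2+t = (-0.04863, -0.05625, +0.39295); u = 445.5·(-0.04863)/0.39295 + 323.0 = 267.8672, v = 536.4·(-0.05625)/0.39295 + 224.0 = 147.2173
M3: Pc = R·M3+t = (-0.15012, -0.07282, +0.40851); u = 445.5·(-0.15012)/0.40851 + 323.0 = 159.2927, v = 536.4·(-0.07282)/0.40851 + 224.0 = 128.3813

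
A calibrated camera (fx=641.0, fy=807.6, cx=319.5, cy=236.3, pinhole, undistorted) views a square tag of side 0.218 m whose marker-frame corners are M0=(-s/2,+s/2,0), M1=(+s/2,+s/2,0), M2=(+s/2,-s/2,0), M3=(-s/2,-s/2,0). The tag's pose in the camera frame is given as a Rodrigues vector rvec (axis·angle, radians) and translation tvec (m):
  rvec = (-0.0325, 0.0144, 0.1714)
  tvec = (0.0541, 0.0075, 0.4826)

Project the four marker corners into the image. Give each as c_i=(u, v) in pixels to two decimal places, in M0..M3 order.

c0=(223.69, 397.94) c1=(511.36, 462.01) c2=(557.96, 100.71) c3=(273.93, 40.29)

Intrinsics K: fx=641.0, fy=807.6, cx=319.5, cy=236.3
Marker side s = 0.218 m; corners in marker frame (Z=0):
  M0 = (-0.1090, +0.1090, 0)
  M1 = (+0.1090, +0.1090, 0)
  M2 = (+0.1090, -0.1090, 0)
  M3 = (-0.1090, -0.1090, 0)
rvec = (-0.0325, 0.0144, 0.1714), |rvec| = θ = 0.17505 rad = 10.029°
Rodrigues: sinθ=0.17415, 1−cosθ=0.01528; R = I + sinθ·[k]× + (1−cosθ)·[k]×²:
    [+0.98525 -0.17076 +0.01155]
    [+0.17029 +0.98482 +0.03357]
    [-0.01710 -0.03110 +0.99937]
t = (0.0541, 0.0075, 0.4826) m
M0: Pc = R·M0+t = (-0.07190, +0.09628, +0.48107); u = 641.0·(-0.07190)/0.48107 + 319.5 = 223.6919, v = 807.6·(+0.09628)/0.48107 + 236.3 = 397.9356
M1: Pc = R·M1+t = (+0.14288, +0.13341, +0.47735); u = 641.0·(+0.14288)/0.47735 + 319.5 = 511.3640, v = 807.6·(+0.13341)/0.47735 + 236.3 = 462.0063
M2: Pc = R·M2+t = (+0.18010, -0.08128, +0.48413); u = 641.0·(+0.18010)/0.48413 + 319.5 = 557.9648, v = 807.6·(-0.08128)/0.48413 + 236.3 = 100.7057
M3: Pc = R·M3+t = (-0.03468, -0.11841, +0.48785); u = 641.0·(-0.03468)/0.48785 + 319.5 = 273.9348, v = 807.6·(-0.11841)/0.48785 + 236.3 = 40.2870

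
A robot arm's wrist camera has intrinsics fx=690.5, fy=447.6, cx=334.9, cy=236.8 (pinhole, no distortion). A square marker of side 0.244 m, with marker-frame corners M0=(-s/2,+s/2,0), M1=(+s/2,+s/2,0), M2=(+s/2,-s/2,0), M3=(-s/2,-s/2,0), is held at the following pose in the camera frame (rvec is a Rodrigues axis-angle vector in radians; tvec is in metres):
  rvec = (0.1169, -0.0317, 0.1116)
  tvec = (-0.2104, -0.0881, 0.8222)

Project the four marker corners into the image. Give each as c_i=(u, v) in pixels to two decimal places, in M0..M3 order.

Intrinsics K: fx=690.5, fy=447.6, cx=334.9, cy=236.8
Marker side s = 0.244 m; corners in marker frame (Z=0):
  M0 = (-0.1220, +0.1220, 0)
  M1 = (+0.1220, +0.1220, 0)
  M2 = (+0.1220, -0.1220, 0)
  M3 = (-0.1220, -0.1220, 0)
rvec = (0.1169, -0.0317, 0.1116), |rvec| = θ = 0.16470 rad = 9.436°
Rodrigues: sinθ=0.16395, 1−cosθ=0.01353; R = I + sinθ·[k]× + (1−cosθ)·[k]×²:
    [+0.99329 -0.11294 -0.02505]
    [+0.10925 +0.98697 -0.11814]
    [+0.03807 +0.11461 +0.99268]
t = (-0.2104, -0.0881, 0.8222) m
M0: Pc = R·M0+t = (-0.34536, +0.01898, +0.83154); u = 690.5·(-0.34536)/0.83154 + 334.9 = 48.1168, v = 447.6·(+0.01898)/0.83154 + 236.8 = 247.0177
M1: Pc = R·M1+t = (-0.10300, +0.04564, +0.84083); u = 690.5·(-0.10300)/0.84083 + 334.9 = 250.3160, v = 447.6·(+0.04564)/0.84083 + 236.8 = 261.0949
M2: Pc = R·M2+t = (-0.07544, -0.19518, +0.81286); u = 690.5·(-0.07544)/0.81286 + 334.9 = 270.8162, v = 447.6·(-0.19518)/0.81286 + 236.8 = 129.3236
M3: Pc = R·M3+t = (-0.31780, -0.22184, +0.80357); u = 690.5·(-0.31780)/0.80357 + 334.9 = 61.8175, v = 447.6·(-0.22184)/0.80357 + 236.8 = 113.2334

c0=(48.12, 247.02) c1=(250.32, 261.09) c2=(270.82, 129.32) c3=(61.82, 113.23)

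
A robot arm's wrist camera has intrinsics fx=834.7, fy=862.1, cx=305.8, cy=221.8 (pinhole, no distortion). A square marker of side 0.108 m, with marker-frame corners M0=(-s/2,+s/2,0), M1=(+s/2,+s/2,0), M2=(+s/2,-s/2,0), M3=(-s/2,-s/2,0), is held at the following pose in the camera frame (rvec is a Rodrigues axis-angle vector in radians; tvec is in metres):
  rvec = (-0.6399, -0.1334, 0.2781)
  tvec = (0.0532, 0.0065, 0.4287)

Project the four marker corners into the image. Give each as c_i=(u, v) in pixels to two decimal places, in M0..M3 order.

Intrinsics K: fx=834.7, fy=862.1, cx=305.8, cy=221.8
Marker side s = 0.108 m; corners in marker frame (Z=0):
  M0 = (-0.0540, +0.0540, 0)
  M1 = (+0.0540, +0.0540, 0)
  M2 = (+0.0540, -0.0540, 0)
  M3 = (-0.0540, -0.0540, 0)
rvec = (-0.6399, -0.1334, 0.2781), |rvec| = θ = 0.71036 rad = 40.700°
Rodrigues: sinθ=0.65210, 1−cosθ=0.24187; R = I + sinθ·[k]× + (1−cosθ)·[k]×²:
    [+0.95440 -0.21438 -0.20776]
    [+0.29621 +0.76666 +0.56964]
    [+0.03716 -0.60521 +0.79520]
t = (0.0532, 0.0065, 0.4287) m
M0: Pc = R·M0+t = (-0.00991, +0.03190, +0.39401); u = 834.7·(-0.00991)/0.39401 + 305.8 = 284.7976, v = 862.1·(+0.03190)/0.39401 + 221.8 = 291.6065
M1: Pc = R·M1+t = (+0.09316, +0.06389, +0.39803); u = 834.7·(+0.09316)/0.39803 + 305.8 = 501.1684, v = 862.1·(+0.06389)/0.39803 + 221.8 = 360.1928
M2: Pc = R·M2+t = (+0.11631, -0.01890, +0.46339); u = 834.7·(+0.11631)/0.46339 + 305.8 = 515.3162, v = 862.1·(-0.01890)/0.46339 + 221.8 = 186.6301
M3: Pc = R·M3+t = (+0.01324, -0.05089, +0.45937); u = 834.7·(+0.01324)/0.45937 + 305.8 = 329.8555, v = 862.1·(-0.05089)/0.45937 + 221.8 = 126.2863

c0=(284.80, 291.61) c1=(501.17, 360.19) c2=(515.32, 186.63) c3=(329.86, 126.29)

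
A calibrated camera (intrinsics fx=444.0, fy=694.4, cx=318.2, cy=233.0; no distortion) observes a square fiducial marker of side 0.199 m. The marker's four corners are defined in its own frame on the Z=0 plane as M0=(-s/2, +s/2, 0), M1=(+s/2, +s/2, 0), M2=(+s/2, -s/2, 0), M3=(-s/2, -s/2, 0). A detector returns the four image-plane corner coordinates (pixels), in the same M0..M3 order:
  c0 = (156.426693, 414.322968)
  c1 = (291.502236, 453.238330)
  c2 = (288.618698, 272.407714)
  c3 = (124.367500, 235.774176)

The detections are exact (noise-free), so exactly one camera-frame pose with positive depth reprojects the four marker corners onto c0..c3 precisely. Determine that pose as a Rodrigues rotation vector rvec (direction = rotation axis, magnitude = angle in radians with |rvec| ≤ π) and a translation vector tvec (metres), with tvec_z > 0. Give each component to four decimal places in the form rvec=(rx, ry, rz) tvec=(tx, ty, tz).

Intrinsics K: fx=444.0, fy=694.4, cx=318.2, cy=233.0
Marker side s = 0.199 m; corners in marker frame (Z=0):
  M0 = (-0.0995, +0.0995, 0)
  M1 = (+0.0995, +0.0995, 0)
  M2 = (+0.0995, -0.0995, 0)
  M3 = (-0.0995, -0.0995, 0)
Detected image corners:
  c0 = (156.426693, 414.322968) px
  c1 = (291.502236, 453.238330) px
  c2 = (288.618698, 272.407714) px
  c3 = (124.367500, 235.774176) px
Planar DLT: solve 8×8 A·h = b for H (H[2,2]=1):
  H  [+685.17890 +307.60046 +214.04933]
  H  [+95.28924 +1250.83046 +352.46196]
  H  [-0.27653 +1.01189 +1.00000]
B = K⁻¹H; ‖b₁‖=1.778137, ‖b₂‖=1.778137; λ = 2/(‖b₁‖+‖b₂‖) = 0.562386, sign → tz>0 ⇒ λ=+0.562386
r₁ = λ·B[:,0] = (+0.97933,+0.12936,-0.15552); r₂ = λ·B[:,1] = (-0.01822,+0.82209,+0.56907)
r₃ = r₁×r₂ = (+0.20146,-0.55447,+0.80745); SVD([r₁ r₂ r₃]) → R = UVᵀ:
  R  [+0.97933 -0.01822 +0.20146]
  R  [+0.12936 +0.82209 -0.55447]
  R  [-0.15552 +0.56907 +0.80745]
t = (-0.13192, +0.09675, +0.56239) m
tr R = 2.608859; θ = arccos((tr R − 1)/2) = 0.636082 rad = 36.445°
axis k = ((R−Rᵀ)₃₂, (R−Rᵀ)₁₃, (R−Rᵀ)₂₁) / (2 sinθ) = (+0.945671, +0.300464, +0.124210)
rvec = θ·k = (+0.601524, +0.191120, +0.079008)

rvec=(0.6015, 0.1911, 0.0790) tvec=(-0.1319, 0.0968, 0.5624)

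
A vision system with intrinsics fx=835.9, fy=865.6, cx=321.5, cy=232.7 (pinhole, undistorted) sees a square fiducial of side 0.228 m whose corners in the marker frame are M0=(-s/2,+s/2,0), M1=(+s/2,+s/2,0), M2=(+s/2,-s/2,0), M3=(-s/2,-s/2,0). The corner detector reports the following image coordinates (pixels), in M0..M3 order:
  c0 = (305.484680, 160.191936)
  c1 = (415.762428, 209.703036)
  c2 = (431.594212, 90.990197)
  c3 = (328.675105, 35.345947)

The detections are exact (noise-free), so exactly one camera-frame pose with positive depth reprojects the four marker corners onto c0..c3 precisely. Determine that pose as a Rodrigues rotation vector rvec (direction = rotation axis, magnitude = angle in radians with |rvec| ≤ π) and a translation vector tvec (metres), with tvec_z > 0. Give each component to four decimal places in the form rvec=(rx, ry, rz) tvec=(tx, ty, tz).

rvec=(-0.3003, -0.5433, 0.2634) tvec=(0.0873, -0.1803, 1.4269)

Intrinsics K: fx=835.9, fy=865.6, cx=321.5, cy=232.7
Marker side s = 0.228 m; corners in marker frame (Z=0):
  M0 = (-0.1140, +0.1140, 0)
  M1 = (+0.1140, +0.1140, 0)
  M2 = (+0.1140, -0.1140, 0)
  M3 = (-0.1140, -0.1140, 0)
Detected image corners:
  c0 = (305.484680, 160.191936) px
  c1 = (415.762428, 209.703036) px
  c2 = (431.594212, 90.990197) px
  c3 = (328.675105, 35.345947) px
Planar DLT: solve 8×8 A·h = b for H (H[2,2]=1):
  H  [+587.78070 -175.02449 +372.62944]
  H  [+271.40185 +503.45888 +123.34671]
  H  [+0.32586 -0.24313 +1.00000]
B = K⁻¹H; ‖b₁‖=0.700809, ‖b₂‖=0.700809; λ = 2/(‖b₁‖+‖b₂‖) = 1.426922, sign → tz>0 ⇒ λ=+1.426922
r₁ = λ·B[:,0] = (+0.82453,+0.32240,+0.46497); r₂ = λ·B[:,1] = (-0.16534,+0.92320,-0.34692)
r₃ = r₁×r₂ = (-0.54111,+0.20917,+0.81452); SVD([r₁ r₂ r₃]) → R = UVᵀ:
  R  [+0.82453 -0.16534 -0.54111]
  R  [+0.32240 +0.92320 +0.20917]
  R  [+0.46497 -0.34692 +0.81452]
t = (+0.08728, -0.18027, +1.42692) m
tr R = 2.562259; θ = arccos((tr R − 1)/2) = 0.674323 rad = 38.636°
axis k = ((R−Rᵀ)₃₂, (R−Rᵀ)₁₃, (R−Rᵀ)₂₁) / (2 sinθ) = (-0.445323, -0.805684, +0.390590)
rvec = θ·k = (-0.300292, -0.543292, +0.263384)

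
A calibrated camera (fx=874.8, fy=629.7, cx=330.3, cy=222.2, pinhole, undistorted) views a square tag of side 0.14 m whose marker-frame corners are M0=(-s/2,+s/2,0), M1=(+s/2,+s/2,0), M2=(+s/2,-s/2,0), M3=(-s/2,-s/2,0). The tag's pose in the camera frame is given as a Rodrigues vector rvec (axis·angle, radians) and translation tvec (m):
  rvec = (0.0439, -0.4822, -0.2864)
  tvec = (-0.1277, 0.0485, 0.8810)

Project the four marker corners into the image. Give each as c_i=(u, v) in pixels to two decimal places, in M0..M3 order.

Intrinsics K: fx=874.8, fy=629.7, cx=330.3, cy=222.2
Marker side s = 0.14 m; corners in marker frame (Z=0):
  M0 = (-0.0700, +0.0700, 0)
  M1 = (+0.0700, +0.0700, 0)
  M2 = (+0.0700, -0.0700, 0)
  M3 = (-0.0700, -0.0700, 0)
rvec = (0.0439, -0.4822, -0.2864), |rvec| = θ = 0.56256 rad = 32.232°
Rodrigues: sinθ=0.53335, 1−cosθ=0.15411; R = I + sinθ·[k]× + (1−cosθ)·[k]×²:
    [+0.84683 +0.26122 -0.46329]
    [-0.28184 +0.95912 +0.02563]
    [+0.45104 +0.10887 +0.88584]
t = (-0.1277, 0.0485, 0.8810) m
M0: Pc = R·M0+t = (-0.16869, +0.13537, +0.85705); u = 874.8·(-0.16869)/0.85705 + 330.3 = 158.1131, v = 629.7·(+0.13537)/0.85705 + 222.2 = 321.6585
M1: Pc = R·M1+t = (-0.05014, +0.09591, +0.92019); u = 874.8·(-0.05014)/0.92019 + 330.3 = 282.6372, v = 629.7·(+0.09591)/0.92019 + 222.2 = 287.8321
M2: Pc = R·M2+t = (-0.08671, -0.03837, +0.90495); u = 874.8·(-0.08671)/0.90495 + 330.3 = 246.4817, v = 629.7·(-0.03837)/0.90495 + 222.2 = 195.5027
M3: Pc = R·M3+t = (-0.20526, +0.00109, +0.84181); u = 874.8·(-0.20526)/0.84181 + 330.3 = 116.9909, v = 629.7·(+0.00109)/0.84181 + 222.2 = 223.0157

c0=(158.11, 321.66) c1=(282.64, 287.83) c2=(246.48, 195.50) c3=(116.99, 223.02)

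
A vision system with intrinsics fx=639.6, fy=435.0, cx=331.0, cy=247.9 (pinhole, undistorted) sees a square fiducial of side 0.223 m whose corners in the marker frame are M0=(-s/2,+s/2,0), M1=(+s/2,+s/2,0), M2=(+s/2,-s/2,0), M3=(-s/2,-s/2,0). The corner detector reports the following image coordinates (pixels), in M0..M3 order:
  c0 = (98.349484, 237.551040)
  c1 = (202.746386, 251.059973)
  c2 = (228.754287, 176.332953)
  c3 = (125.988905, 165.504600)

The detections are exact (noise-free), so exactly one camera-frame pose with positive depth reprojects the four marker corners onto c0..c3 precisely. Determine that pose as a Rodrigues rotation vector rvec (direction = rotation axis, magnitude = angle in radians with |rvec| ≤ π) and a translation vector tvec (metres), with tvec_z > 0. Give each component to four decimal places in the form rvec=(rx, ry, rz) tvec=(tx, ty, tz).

rvec=(-0.1559, 0.1723, 0.1918) tvec=(-0.3318, -0.1188, 1.2653)

Intrinsics K: fx=639.6, fy=435.0, cx=331.0, cy=247.9
Marker side s = 0.223 m; corners in marker frame (Z=0):
  M0 = (-0.1115, +0.1115, 0)
  M1 = (+0.1115, +0.1115, 0)
  M2 = (+0.1115, -0.1115, 0)
  M3 = (-0.1115, -0.1115, 0)
Detected image corners:
  c0 = (98.349484, 237.551040) px
  c1 = (202.746386, 251.059973) px
  c2 = (228.754287, 176.332953) px
  c3 = (125.988905, 165.504600) px
Planar DLT: solve 8×8 A·h = b for H (H[2,2]=1):
  H  [+440.53603 -138.11749 +163.27978]
  H  [+24.22054 +306.48648 +207.06973]
  H  [-0.14582 -0.10840 +1.00000]
B = K⁻¹H; ‖b₁‖=0.790302, ‖b₂‖=0.790302; λ = 2/(‖b₁‖+‖b₂‖) = 1.265339, sign → tz>0 ⇒ λ=+1.265339
r₁ = λ·B[:,0] = (+0.96701,+0.17561,-0.18452); r₂ = λ·B[:,1] = (-0.20226,+0.96968,-0.13716)
r₃ = r₁×r₂ = (+0.15484,+0.16995,+0.97321); SVD([r₁ r₂ r₃]) → R = UVᵀ:
  R  [+0.96701 -0.20226 +0.15484]
  R  [+0.17561 +0.96968 +0.16995]
  R  [-0.18452 -0.13716 +0.97321]
t = (-0.33181, -0.11877, +1.26534) m
tr R = 2.909906; θ = arccos((tr R − 1)/2) = 0.301296 rad = 17.263°
axis k = ((R−Rᵀ)₃₂, (R−Rᵀ)₁₃, (R−Rᵀ)₂₁) / (2 sinθ) = (-0.517444, +0.571766, +0.636660)
rvec = θ·k = (-0.155904, +0.172271, +0.191823)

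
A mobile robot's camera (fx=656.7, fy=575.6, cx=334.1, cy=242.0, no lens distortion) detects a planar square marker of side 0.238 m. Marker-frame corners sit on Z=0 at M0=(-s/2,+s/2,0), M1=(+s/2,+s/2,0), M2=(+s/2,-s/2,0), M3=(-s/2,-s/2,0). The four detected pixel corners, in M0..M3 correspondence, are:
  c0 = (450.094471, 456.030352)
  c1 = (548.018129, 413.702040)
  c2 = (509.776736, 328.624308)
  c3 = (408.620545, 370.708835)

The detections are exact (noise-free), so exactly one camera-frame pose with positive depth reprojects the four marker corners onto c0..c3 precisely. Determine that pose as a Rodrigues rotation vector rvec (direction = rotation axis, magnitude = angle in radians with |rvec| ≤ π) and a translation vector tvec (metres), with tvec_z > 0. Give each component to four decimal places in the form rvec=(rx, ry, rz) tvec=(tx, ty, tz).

Intrinsics K: fx=656.7, fy=575.6, cx=334.1, cy=242.0
Marker side s = 0.238 m; corners in marker frame (Z=0):
  M0 = (-0.1190, +0.1190, 0)
  M1 = (+0.1190, +0.1190, 0)
  M2 = (+0.1190, -0.1190, 0)
  M3 = (-0.1190, -0.1190, 0)
Detected image corners:
  c0 = (450.094471, 456.030352) px
  c1 = (548.018129, 413.702040) px
  c2 = (509.776736, 328.624308) px
  c3 = (408.620545, 370.708835) px
Planar DLT: solve 8×8 A·h = b for H (H[2,2]=1):
  H  [+449.97847 +220.04545 +479.78146]
  H  [-151.28321 +401.06625 +392.65639]
  H  [+0.06644 +0.10985 +1.00000]
B = K⁻¹H; ‖b₁‖=0.716443, ‖b₂‖=0.716443; λ = 2/(‖b₁‖+‖b₂‖) = 1.395783, sign → tz>0 ⇒ λ=+1.395783
r₁ = λ·B[:,0] = (+0.90923,-0.40584,+0.09273); r₂ = λ·B[:,1] = (+0.38969,+0.90809,+0.15332)
r₃ = r₁×r₂ = (-0.14643,-0.10327,+0.98382); SVD([r₁ r₂ r₃]) → R = UVᵀ:
  R  [+0.90923 +0.38969 -0.14643]
  R  [-0.40584 +0.90809 -0.10327]
  R  [+0.09273 +0.15332 +0.98382]
t = (+0.30964, +0.36533, +1.39578) m
tr R = 2.801137; θ = arccos((tr R − 1)/2) = 0.449721 rad = 25.767°
axis k = ((R−Rᵀ)₃₂, (R−Rᵀ)₁₃, (R−Rᵀ)₂₁) / (2 sinθ) = (+0.295121, -0.275085, -0.915004)
rvec = θ·k = (+0.132722, -0.123711, -0.411496)

rvec=(0.1327, -0.1237, -0.4115) tvec=(0.3096, 0.3653, 1.3958)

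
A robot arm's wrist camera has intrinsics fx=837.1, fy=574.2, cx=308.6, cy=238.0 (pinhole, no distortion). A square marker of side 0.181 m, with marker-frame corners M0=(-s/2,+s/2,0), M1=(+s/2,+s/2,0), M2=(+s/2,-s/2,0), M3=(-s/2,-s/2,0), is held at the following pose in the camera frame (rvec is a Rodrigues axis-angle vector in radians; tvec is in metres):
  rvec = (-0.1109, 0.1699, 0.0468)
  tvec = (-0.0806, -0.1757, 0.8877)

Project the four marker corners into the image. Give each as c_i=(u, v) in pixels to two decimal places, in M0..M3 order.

Intrinsics K: fx=837.1, fy=574.2, cx=308.6, cy=238.0
Marker side s = 0.181 m; corners in marker frame (Z=0):
  M0 = (-0.0905, +0.0905, 0)
  M1 = (+0.0905, +0.0905, 0)
  M2 = (+0.0905, -0.0905, 0)
  M3 = (-0.0905, -0.0905, 0)
rvec = (-0.1109, 0.1699, 0.0468), |rvec| = θ = 0.20822 rad = 11.930°
Rodrigues: sinθ=0.20672, 1−cosθ=0.02160; R = I + sinθ·[k]× + (1−cosθ)·[k]×²:
    [+0.98453 -0.05585 +0.16609]
    [+0.03708 +0.99278 +0.11406]
    [-0.17126 -0.10614 +0.97949]
t = (-0.0806, -0.1757, 0.8877) m
M0: Pc = R·M0+t = (-0.17475, -0.08921, +0.89359); u = 837.1·(-0.17475)/0.89359 + 308.6 = 144.8939, v = 574.2·(-0.08921)/0.89359 + 238.0 = 180.6769
M1: Pc = R·M1+t = (+0.00345, -0.08250, +0.86260); u = 837.1·(+0.00345)/0.86260 + 308.6 = 311.9436, v = 574.2·(-0.08250)/0.86260 + 238.0 = 183.0840
M2: Pc = R·M2+t = (+0.01355, -0.26219, +0.88181); u = 837.1·(+0.01355)/0.88181 + 308.6 = 321.4670, v = 574.2·(-0.26219)/0.88181 + 238.0 = 67.2706
M3: Pc = R·M3+t = (-0.16465, -0.26890, +0.91280); u = 837.1·(-0.16465)/0.91280 + 308.6 = 157.6097, v = 574.2·(-0.26890)/0.91280 + 238.0 = 68.8471

c0=(144.89, 180.68) c1=(311.94, 183.08) c2=(321.47, 67.27) c3=(157.61, 68.85)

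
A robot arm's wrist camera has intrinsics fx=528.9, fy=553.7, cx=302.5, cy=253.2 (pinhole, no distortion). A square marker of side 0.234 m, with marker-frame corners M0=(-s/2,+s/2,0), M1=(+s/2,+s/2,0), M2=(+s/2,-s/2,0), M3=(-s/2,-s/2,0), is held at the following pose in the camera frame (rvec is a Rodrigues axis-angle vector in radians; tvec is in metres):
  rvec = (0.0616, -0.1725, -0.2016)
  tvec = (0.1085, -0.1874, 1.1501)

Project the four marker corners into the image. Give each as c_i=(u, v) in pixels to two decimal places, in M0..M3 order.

c0=(310.98, 229.37) c1=(412.05, 207.67) c2=(393.10, 97.74) c3=(289.73, 116.03)

Intrinsics K: fx=528.9, fy=553.7, cx=302.5, cy=253.2
Marker side s = 0.234 m; corners in marker frame (Z=0):
  M0 = (-0.1170, +0.1170, 0)
  M1 = (+0.1170, +0.1170, 0)
  M2 = (+0.1170, -0.1170, 0)
  M3 = (-0.1170, -0.1170, 0)
rvec = (0.0616, -0.1725, -0.2016), |rvec| = θ = 0.27238 rad = 15.606°
Rodrigues: sinθ=0.26903, 1−cosθ=0.03687; R = I + sinθ·[k]× + (1−cosθ)·[k]×²:
    [+0.96502 +0.19384 -0.17655]
    [-0.20440 +0.97792 -0.04356]
    [+0.16420 +0.07812 +0.98333]
t = (0.1085, -0.1874, 1.1501) m
M0: Pc = R·M0+t = (+0.01827, -0.04907, +1.14003); u = 528.9·(+0.01827)/1.14003 + 302.5 = 310.9769, v = 553.7·(-0.04907)/1.14003 + 253.2 = 229.3676
M1: Pc = R·M1+t = (+0.24409, -0.09690, +1.17845); u = 528.9·(+0.24409)/1.17845 + 302.5 = 412.0480, v = 553.7·(-0.09690)/1.17845 + 253.2 = 207.6722
M2: Pc = R·M2+t = (+0.19873, -0.32573, +1.16017); u = 528.9·(+0.19873)/1.16017 + 302.5 = 393.0964, v = 553.7·(-0.32573)/1.16017 + 253.2 = 97.7427
M3: Pc = R·M3+t = (-0.02709, -0.27790, +1.12175); u = 528.9·(-0.02709)/1.12175 + 302.5 = 289.7291, v = 553.7·(-0.27790)/1.12175 + 253.2 = 116.0262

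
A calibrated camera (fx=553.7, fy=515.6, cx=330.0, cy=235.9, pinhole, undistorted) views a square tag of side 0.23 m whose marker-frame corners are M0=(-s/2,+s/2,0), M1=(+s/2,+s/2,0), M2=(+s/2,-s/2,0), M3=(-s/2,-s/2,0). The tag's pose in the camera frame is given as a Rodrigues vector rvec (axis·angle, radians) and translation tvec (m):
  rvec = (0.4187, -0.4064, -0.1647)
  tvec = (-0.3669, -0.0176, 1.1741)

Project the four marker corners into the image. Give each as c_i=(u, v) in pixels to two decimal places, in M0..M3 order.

Intrinsics K: fx=553.7, fy=515.6, cx=330.0, cy=235.9
Marker side s = 0.23 m; corners in marker frame (Z=0):
  M0 = (-0.1150, +0.1150, 0)
  M1 = (+0.1150, +0.1150, 0)
  M2 = (+0.1150, -0.1150, 0)
  M3 = (-0.1150, -0.1150, 0)
rvec = (0.4187, -0.4064, -0.1647), |rvec| = θ = 0.60630 rad = 34.738°
Rodrigues: sinθ=0.56983, 1−cosθ=0.17824; R = I + sinθ·[k]× + (1−cosθ)·[k]×²:
    [+0.90677 +0.07229 -0.41539]
    [-0.23730 +0.90184 -0.36106]
    [+0.34852 +0.42597 +0.83492]
t = (-0.3669, -0.0176, 1.1741) m
M0: Pc = R·M0+t = (-0.46286, +0.11340, +1.18301); u = 553.7·(-0.46286)/1.18301 + 330.0 = 113.3586, v = 515.6·(+0.11340)/1.18301 + 235.9 = 285.3248
M1: Pc = R·M1+t = (-0.25431, +0.05882, +1.26317); u = 553.7·(-0.25431)/1.26317 + 330.0 = 218.5255, v = 515.6·(+0.05882)/1.26317 + 235.9 = 259.9103
M2: Pc = R·M2+t = (-0.27094, -0.14860, +1.16519); u = 553.7·(-0.27094)/1.16519 + 330.0 = 201.2516, v = 515.6·(-0.14860)/1.16519 + 235.9 = 170.1436
M3: Pc = R·M3+t = (-0.47949, -0.09402, +1.08503); u = 553.7·(-0.47949)/1.08503 + 330.0 = 85.3125, v = 515.6·(-0.09402)/1.08503 + 235.9 = 191.2211

c0=(113.36, 285.32) c1=(218.53, 259.91) c2=(201.25, 170.14) c3=(85.31, 191.22)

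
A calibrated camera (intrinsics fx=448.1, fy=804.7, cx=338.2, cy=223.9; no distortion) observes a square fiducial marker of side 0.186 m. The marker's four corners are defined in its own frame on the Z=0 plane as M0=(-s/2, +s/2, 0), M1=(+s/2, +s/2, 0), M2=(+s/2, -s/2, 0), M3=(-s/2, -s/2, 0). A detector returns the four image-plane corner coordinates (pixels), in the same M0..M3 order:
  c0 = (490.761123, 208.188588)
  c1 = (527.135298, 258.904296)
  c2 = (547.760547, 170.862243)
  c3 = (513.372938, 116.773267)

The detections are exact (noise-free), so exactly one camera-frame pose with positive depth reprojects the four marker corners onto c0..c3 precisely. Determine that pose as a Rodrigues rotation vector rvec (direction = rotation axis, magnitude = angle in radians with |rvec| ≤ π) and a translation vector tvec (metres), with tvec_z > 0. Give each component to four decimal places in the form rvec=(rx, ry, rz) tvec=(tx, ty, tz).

rvec=(-0.0842, -0.4582, 0.5083) tvec=(0.5862, -0.0629, 1.4422)

Intrinsics K: fx=448.1, fy=804.7, cx=338.2, cy=223.9
Marker side s = 0.186 m; corners in marker frame (Z=0):
  M0 = (-0.0930, +0.0930, 0)
  M1 = (+0.0930, +0.0930, 0)
  M2 = (+0.0930, -0.0930, 0)
  M3 = (-0.0930, -0.0930, 0)
Detected image corners:
  c0 = (490.761123, 208.188588) px
  c1 = (527.135298, 258.904296) px
  c2 = (547.760547, 170.862243) px
  c3 = (513.372938, 116.773267) px
Planar DLT: solve 8×8 A·h = b for H (H[2,2]=1):
  H  [+335.11131 -184.41794 +520.34847]
  H  [+334.46601 +457.37278 +188.81317]
  H  [+0.27889 -0.13146 +1.00000]
B = K⁻¹H; ‖b₁‖=0.693402, ‖b₂‖=0.693402; λ = 2/(‖b₁‖+‖b₂‖) = 1.442166, sign → tz>0 ⇒ λ=+1.442166
r₁ = λ·B[:,0] = (+0.77496,+0.48751,+0.40221); r₂ = λ·B[:,1] = (-0.45044,+0.87244,-0.18959)
r₃ = r₁×r₂ = (-0.44333,-0.03425,+0.89570); SVD([r₁ r₂ r₃]) → R = UVᵀ:
  R  [+0.77496 -0.45044 -0.44333]
  R  [+0.48751 +0.87244 -0.03425]
  R  [+0.40221 -0.18959 +0.89570]
t = (+0.58623, -0.06288, +1.44217) m
tr R = 2.543105; θ = arccos((tr R − 1)/2) = 0.689518 rad = 39.506°
axis k = ((R−Rᵀ)₃₂, (R−Rᵀ)₁₃, (R−Rᵀ)₂₁) / (2 sinθ) = (-0.122091, -0.664562, +0.737192)
rvec = θ·k = (-0.084184, -0.458227, +0.508307)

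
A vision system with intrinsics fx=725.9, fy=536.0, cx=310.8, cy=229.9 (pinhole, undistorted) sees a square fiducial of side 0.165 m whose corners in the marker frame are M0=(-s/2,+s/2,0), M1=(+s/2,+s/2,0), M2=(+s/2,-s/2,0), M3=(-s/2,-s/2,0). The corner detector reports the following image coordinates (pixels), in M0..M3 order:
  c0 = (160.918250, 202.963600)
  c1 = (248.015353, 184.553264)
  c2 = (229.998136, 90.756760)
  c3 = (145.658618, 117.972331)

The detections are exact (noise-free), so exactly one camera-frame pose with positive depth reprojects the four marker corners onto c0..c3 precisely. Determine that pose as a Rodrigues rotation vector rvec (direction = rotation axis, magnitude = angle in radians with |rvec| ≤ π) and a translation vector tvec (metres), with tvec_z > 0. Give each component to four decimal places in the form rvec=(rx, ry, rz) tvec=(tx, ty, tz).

Intrinsics K: fx=725.9, fy=536.0, cx=310.8, cy=229.9
Marker side s = 0.165 m; corners in marker frame (Z=0):
  M0 = (-0.0825, +0.0825, 0)
  M1 = (+0.0825, +0.0825, 0)
  M2 = (+0.0825, -0.0825, 0)
  M3 = (-0.0825, -0.0825, 0)
Detected image corners:
  c0 = (160.918250, 202.963600) px
  c1 = (248.015353, 184.553264) px
  c2 = (229.998136, 90.756760) px
  c3 = (145.658618, 117.972331) px
Planar DLT: solve 8×8 A·h = b for H (H[2,2]=1):
  H  [+398.58720 +85.63167 +193.91706]
  H  [-230.27762 +529.19082 +149.36345]
  H  [-0.61620 -0.07536 +1.00000]
B = K⁻¹H; ‖b₁‖=1.033382, ‖b₂‖=1.033382; λ = 2/(‖b₁‖+‖b₂‖) = 0.967697, sign → tz>0 ⇒ λ=+0.967697
r₁ = λ·B[:,0] = (+0.78666,-0.15998,-0.59629); r₂ = λ·B[:,1] = (+0.14538,+0.98668,-0.07293)
r₃ = r₁×r₂ = (+0.60002,-0.02932,+0.79945); SVD([r₁ r₂ r₃]) → R = UVᵀ:
  R  [+0.78666 +0.14538 +0.60002]
  R  [-0.15998 +0.98668 -0.02932]
  R  [-0.59629 -0.07293 +0.79945]
t = (-0.15582, -0.14540, +0.96770) m
tr R = 2.572796; θ = arccos((tr R − 1)/2) = 0.665841 rad = 38.150°
axis k = ((R−Rᵀ)₃₂, (R−Rᵀ)₁₃, (R−Rᵀ)₂₁) / (2 sinθ) = (-0.035300, +0.968329, -0.247170)
rvec = θ·k = (-0.023504, +0.644753, -0.164576)

rvec=(-0.0235, 0.6448, -0.1646) tvec=(-0.1558, -0.1454, 0.9677)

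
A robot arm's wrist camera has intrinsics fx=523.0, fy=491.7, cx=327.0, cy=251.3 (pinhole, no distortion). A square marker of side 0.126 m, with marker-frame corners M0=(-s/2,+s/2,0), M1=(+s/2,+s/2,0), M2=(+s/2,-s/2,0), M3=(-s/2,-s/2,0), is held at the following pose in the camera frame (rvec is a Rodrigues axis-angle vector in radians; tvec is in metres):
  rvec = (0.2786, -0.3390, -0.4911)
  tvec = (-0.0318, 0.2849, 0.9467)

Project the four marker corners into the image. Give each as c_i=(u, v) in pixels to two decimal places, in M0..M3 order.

c0=(295.09, 442.24) c1=(351.60, 404.54) c2=(323.94, 355.78) c3=(263.83, 393.57)

Intrinsics K: fx=523.0, fy=491.7, cx=327.0, cy=251.3
Marker side s = 0.126 m; corners in marker frame (Z=0):
  M0 = (-0.0630, +0.0630, 0)
  M1 = (+0.0630, +0.0630, 0)
  M2 = (+0.0630, -0.0630, 0)
  M3 = (-0.0630, -0.0630, 0)
rvec = (0.2786, -0.3390, -0.4911), |rvec| = θ = 0.65857 rad = 37.733°
Rodrigues: sinθ=0.61199, 1−cosθ=0.20913; R = I + sinθ·[k]× + (1−cosθ)·[k]×²:
    [+0.82829 +0.41082 -0.38099]
    [-0.50190 +0.84628 -0.17862]
    [+0.24905 +0.33917 +0.90716]
t = (-0.0318, 0.2849, 0.9467) m
M0: Pc = R·M0+t = (-0.05810, +0.36984, +0.95238); u = 523.0·(-0.05810)/0.95238 + 327.0 = 295.0939, v = 491.7·(+0.36984)/0.95238 + 251.3 = 442.2412
M1: Pc = R·M1+t = (+0.04626, +0.30660, +0.98376); u = 523.0·(+0.04626)/0.98376 + 327.0 = 351.5957, v = 491.7·(+0.30660)/0.98376 + 251.3 = 404.5422
M2: Pc = R·M2+t = (-0.00550, +0.19996, +0.94102); u = 523.0·(-0.00550)/0.94102 + 327.0 = 323.9436, v = 491.7·(+0.19996)/0.94102 + 251.3 = 355.7848
M3: Pc = R·M3+t = (-0.10986, +0.26320, +0.90964); u = 523.0·(-0.10986)/0.90964 + 327.0 = 263.8334, v = 491.7·(+0.26320)/0.90964 + 251.3 = 393.5730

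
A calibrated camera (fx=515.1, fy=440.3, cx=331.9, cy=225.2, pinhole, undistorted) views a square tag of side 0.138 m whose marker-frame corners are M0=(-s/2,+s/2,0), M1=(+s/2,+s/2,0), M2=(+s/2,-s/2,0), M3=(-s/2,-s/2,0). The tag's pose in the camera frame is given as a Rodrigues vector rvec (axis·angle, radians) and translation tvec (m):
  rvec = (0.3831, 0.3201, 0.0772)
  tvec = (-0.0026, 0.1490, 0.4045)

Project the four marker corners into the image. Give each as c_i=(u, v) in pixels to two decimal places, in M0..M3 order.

Intrinsics K: fx=515.1, fy=440.3, cx=331.9, cy=225.2
Marker side s = 0.138 m; corners in marker frame (Z=0):
  M0 = (-0.0690, +0.0690, 0)
  M1 = (+0.0690, +0.0690, 0)
  M2 = (+0.0690, -0.0690, 0)
  M3 = (-0.0690, -0.0690, 0)
rvec = (0.3831, 0.3201, 0.0772), |rvec| = θ = 0.50516 rad = 28.944°
Rodrigues: sinθ=0.48395, 1−cosθ=0.12490; R = I + sinθ·[k]× + (1−cosθ)·[k]×²:
    [+0.94693 -0.01394 +0.32113]
    [+0.13398 +0.92525 -0.35492]
    [-0.29218 +0.37911 +0.87801]
t = (-0.0026, 0.1490, 0.4045) m
M0: Pc = R·M0+t = (-0.06890, +0.20360, +0.45082); u = 515.1·(-0.06890)/0.45082 + 331.9 = 253.1759, v = 440.3·(+0.20360)/0.45082 + 225.2 = 424.0468
M1: Pc = R·M1+t = (+0.06178, +0.22209, +0.41050); u = 515.1·(+0.06178)/0.41050 + 331.9 = 409.4185, v = 440.3·(+0.22209)/0.41050 + 225.2 = 463.4102
M2: Pc = R·M2+t = (+0.06370, +0.09440, +0.35818); u = 515.1·(+0.06370)/0.35818 + 331.9 = 423.5067, v = 440.3·(+0.09440)/0.35818 + 225.2 = 341.2460
M3: Pc = R·M3+t = (-0.06698, +0.07591, +0.39850); u = 515.1·(-0.06698)/0.39850 + 331.9 = 245.3266, v = 440.3·(+0.07591)/0.39850 + 225.2 = 309.0756

c0=(253.18, 424.05) c1=(409.42, 463.41) c2=(423.51, 341.25) c3=(245.33, 309.08)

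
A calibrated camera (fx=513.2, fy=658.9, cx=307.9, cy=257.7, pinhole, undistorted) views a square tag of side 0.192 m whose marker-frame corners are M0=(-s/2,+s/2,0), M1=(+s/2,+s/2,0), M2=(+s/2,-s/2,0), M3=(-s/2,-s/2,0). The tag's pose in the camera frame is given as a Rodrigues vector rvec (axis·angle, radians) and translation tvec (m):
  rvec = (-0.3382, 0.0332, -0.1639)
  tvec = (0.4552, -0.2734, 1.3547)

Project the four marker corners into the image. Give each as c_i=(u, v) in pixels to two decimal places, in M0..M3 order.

Intrinsics K: fx=513.2, fy=658.9, cx=307.9, cy=257.7
Marker side s = 0.192 m; corners in marker frame (Z=0):
  M0 = (-0.0960, +0.0960, 0)
  M1 = (+0.0960, +0.0960, 0)
  M2 = (+0.0960, -0.0960, 0)
  M3 = (-0.0960, -0.0960, 0)
rvec = (-0.3382, 0.0332, -0.1639), |rvec| = θ = 0.37729 rad = 21.617°
Rodrigues: sinθ=0.36840, 1−cosθ=0.07033; R = I + sinθ·[k]× + (1−cosθ)·[k]×²:
    [+0.98618 +0.15449 +0.05981]
    [-0.16559 +0.93021 +0.32754]
    [-0.00503 -0.33292 +0.94294]
t = (0.4552, -0.2734, 1.3547) m
M0: Pc = R·M0+t = (+0.37536, -0.16820, +1.32322); u = 513.2·(+0.37536)/1.32322 + 307.9 = 453.4791, v = 658.9·(-0.16820)/1.32322 + 257.7 = 173.9430
M1: Pc = R·M1+t = (+0.56470, -0.20000, +1.32226); u = 513.2·(+0.56470)/1.32226 + 307.9 = 527.0756, v = 658.9·(-0.20000)/1.32226 + 257.7 = 158.0391
M2: Pc = R·M2+t = (+0.53504, -0.37860, +1.38618); u = 513.2·(+0.53504)/1.38618 + 307.9 = 505.9870, v = 658.9·(-0.37860)/1.38618 + 257.7 = 77.7394
M3: Pc = R·M3+t = (+0.34570, -0.34680, +1.38714); u = 513.2·(+0.34570)/1.38714 + 307.9 = 435.7965, v = 658.9·(-0.34680)/1.38714 + 257.7 = 92.9664

c0=(453.48, 173.94) c1=(527.08, 158.04) c2=(505.99, 77.74) c3=(435.80, 92.97)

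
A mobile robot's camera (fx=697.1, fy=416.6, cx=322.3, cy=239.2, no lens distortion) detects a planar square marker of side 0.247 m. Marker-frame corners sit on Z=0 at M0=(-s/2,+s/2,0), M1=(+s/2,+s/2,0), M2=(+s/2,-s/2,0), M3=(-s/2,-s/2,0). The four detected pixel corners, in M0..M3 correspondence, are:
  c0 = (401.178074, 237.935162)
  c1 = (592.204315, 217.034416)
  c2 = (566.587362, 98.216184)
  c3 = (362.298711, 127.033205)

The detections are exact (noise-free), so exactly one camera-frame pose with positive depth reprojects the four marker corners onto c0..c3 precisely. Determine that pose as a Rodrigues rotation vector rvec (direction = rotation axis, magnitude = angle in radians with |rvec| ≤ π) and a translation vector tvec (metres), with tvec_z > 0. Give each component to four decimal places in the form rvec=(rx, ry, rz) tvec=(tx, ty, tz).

rvec=(0.2935, 0.1610, -0.2088) tvec=(0.1971, -0.1407, 0.8794)

Intrinsics K: fx=697.1, fy=416.6, cx=322.3, cy=239.2
Marker side s = 0.247 m; corners in marker frame (Z=0):
  M0 = (-0.1235, +0.1235, 0)
  M1 = (+0.1235, +0.1235, 0)
  M2 = (+0.1235, -0.1235, 0)
  M3 = (-0.1235, -0.1235, 0)
Detected image corners:
  c0 = (401.178074, 237.935162) px
  c1 = (592.204315, 217.034416) px
  c2 = (566.587362, 98.216184) px
  c3 = (362.298711, 127.033205) px
Planar DLT: solve 8×8 A·h = b for H (H[2,2]=1):
  H  [+696.98671 +278.49053 +478.58075]
  H  [-136.21236 +516.69735 +172.55417]
  H  [-0.21273 +0.30636 +1.00000]
B = K⁻¹H; ‖b₁‖=1.137202, ‖b₂‖=1.137202; λ = 2/(‖b₁‖+‖b₂‖) = 0.879351, sign → tz>0 ⇒ λ=+0.879351
r₁ = λ·B[:,0] = (+0.96570,-0.18011,-0.18706); r₂ = λ·B[:,1] = (+0.22675,+0.93595,+0.26940)
r₃ = r₁×r₂ = (+0.12656,-0.30257,+0.94469); SVD([r₁ r₂ r₃]) → R = UVᵀ:
  R  [+0.96570 +0.22675 +0.12656]
  R  [-0.18011 +0.93595 -0.30257]
  R  [-0.18706 +0.26940 +0.94469]
t = (+0.19714, -0.14067, +0.87935) m
tr R = 2.846337; θ = arccos((tr R − 1)/2) = 0.394552 rad = 22.606°
axis k = ((R−Rᵀ)₃₂, (R−Rᵀ)₁₃, (R−Rᵀ)₂₁) / (2 sinθ) = (+0.743985, +0.407946, -0.529214)
rvec = θ·k = (+0.293541, +0.160956, -0.208802)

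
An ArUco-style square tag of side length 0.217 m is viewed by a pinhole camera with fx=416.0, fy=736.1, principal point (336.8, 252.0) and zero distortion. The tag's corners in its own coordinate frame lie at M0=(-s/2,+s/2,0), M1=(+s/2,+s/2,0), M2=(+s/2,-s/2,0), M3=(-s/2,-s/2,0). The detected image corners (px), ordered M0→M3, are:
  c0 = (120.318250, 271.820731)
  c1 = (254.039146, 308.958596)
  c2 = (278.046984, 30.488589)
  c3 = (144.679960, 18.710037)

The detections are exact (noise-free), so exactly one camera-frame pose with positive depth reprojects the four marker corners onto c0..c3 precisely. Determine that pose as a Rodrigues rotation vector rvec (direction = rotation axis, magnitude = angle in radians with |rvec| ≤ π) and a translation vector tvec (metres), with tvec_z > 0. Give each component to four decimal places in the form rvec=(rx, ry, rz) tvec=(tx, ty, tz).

Intrinsics K: fx=416.0, fy=736.1, cx=336.8, cy=252.0
Marker side s = 0.217 m; corners in marker frame (Z=0):
  M0 = (-0.1085, +0.1085, 0)
  M1 = (+0.1085, +0.1085, 0)
  M2 = (+0.1085, -0.1085, 0)
  M3 = (-0.1085, -0.1085, 0)
Detected image corners:
  c0 = (120.318250, 271.820731) px
  c1 = (254.039146, 308.958596) px
  c2 = (278.046984, 30.488589) px
  c3 = (144.679960, 18.710037) px
Planar DLT: solve 8×8 A·h = b for H (H[2,2]=1):
  H  [+529.44251 -129.48933 +196.26444]
  H  [+44.19964 +1207.87869 +155.61961]
  H  [-0.43137 -0.09033 +1.00000]
B = K⁻¹H; ‖b₁‖=1.691131, ‖b₂‖=1.691131; λ = 2/(‖b₁‖+‖b₂‖) = 0.591320, sign → tz>0 ⇒ λ=+0.591320
r₁ = λ·B[:,0] = (+0.95909,+0.12283,-0.25508); r₂ = λ·B[:,1] = (-0.14082,+0.98859,-0.05342)
r₃ = r₁×r₂ = (+0.24561,+0.08715,+0.96544); SVD([r₁ r₂ r₃]) → R = UVᵀ:
  R  [+0.95909 -0.14082 +0.24561]
  R  [+0.12283 +0.98859 +0.08715]
  R  [-0.25508 -0.05342 +0.96544]
t = (-0.19976, -0.07742, +0.59132) m
tr R = 2.913125; θ = arccos((tr R − 1)/2) = 0.295823 rad = 16.949°
axis k = ((R−Rᵀ)₃₂, (R−Rᵀ)₁₃, (R−Rᵀ)₂₁) / (2 sinθ) = (-0.241082, +0.858726, +0.452182)
rvec = θ·k = (-0.071318, +0.254031, +0.133766)

rvec=(-0.0713, 0.2540, 0.1338) tvec=(-0.1998, -0.0774, 0.5913)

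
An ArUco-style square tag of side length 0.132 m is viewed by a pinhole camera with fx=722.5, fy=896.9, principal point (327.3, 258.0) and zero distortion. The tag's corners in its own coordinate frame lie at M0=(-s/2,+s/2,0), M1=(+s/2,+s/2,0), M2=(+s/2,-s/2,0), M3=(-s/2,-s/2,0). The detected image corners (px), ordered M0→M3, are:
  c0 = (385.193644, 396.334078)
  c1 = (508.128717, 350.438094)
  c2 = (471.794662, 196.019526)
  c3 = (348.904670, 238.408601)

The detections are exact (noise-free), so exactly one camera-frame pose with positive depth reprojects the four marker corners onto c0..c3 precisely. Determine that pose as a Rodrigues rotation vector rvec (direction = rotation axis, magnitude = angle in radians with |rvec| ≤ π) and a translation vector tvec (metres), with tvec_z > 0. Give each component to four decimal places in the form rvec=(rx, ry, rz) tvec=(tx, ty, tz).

rvec=(-0.0513, -0.1087, -0.2743) tvec=(0.1028, 0.0300, 0.7300)

Intrinsics K: fx=722.5, fy=896.9, cx=327.3, cy=258.0
Marker side s = 0.132 m; corners in marker frame (Z=0):
  M0 = (-0.0660, +0.0660, 0)
  M1 = (+0.0660, +0.0660, 0)
  M2 = (+0.0660, -0.0660, 0)
  M3 = (-0.0660, -0.0660, 0)
Detected image corners:
  c0 = (385.193644, 396.334078) px
  c1 = (508.128717, 350.438094) px
  c2 = (471.794662, 196.019526) px
  c3 = (348.904670, 238.408601) px
Planar DLT: solve 8×8 A·h = b for H (H[2,2]=1):
  H  [+998.12247 +254.11445 +429.08067]
  H  [-288.22025 +1168.52998 +294.82016]
  H  [+0.15628 -0.04895 +1.00000]
B = K⁻¹H; ‖b₁‖=1.369856, ‖b₂‖=1.369856; λ = 2/(‖b₁‖+‖b₂‖) = 0.730004, sign → tz>0 ⇒ λ=+0.730004
r₁ = λ·B[:,0] = (+0.95681,-0.26741,+0.11409); r₂ = λ·B[:,1] = (+0.27294,+0.96137,-0.03573)
r₃ = r₁×r₂ = (-0.10012,+0.06533,+0.99283); SVD([r₁ r₂ r₃]) → R = UVᵀ:
  R  [+0.95681 +0.27294 -0.10012]
  R  [-0.26741 +0.96137 +0.06533]
  R  [+0.11409 -0.03573 +0.99283]
t = (+0.10284, +0.02997, +0.73000) m
tr R = 2.911002; θ = arccos((tr R − 1)/2) = 0.299444 rad = 17.157°
axis k = ((R−Rᵀ)₃₂, (R−Rᵀ)₁₃, (R−Rᵀ)₂₁) / (2 sinθ) = (-0.171295, -0.363081, -0.915877)
rvec = θ·k = (-0.051293, -0.108722, -0.274253)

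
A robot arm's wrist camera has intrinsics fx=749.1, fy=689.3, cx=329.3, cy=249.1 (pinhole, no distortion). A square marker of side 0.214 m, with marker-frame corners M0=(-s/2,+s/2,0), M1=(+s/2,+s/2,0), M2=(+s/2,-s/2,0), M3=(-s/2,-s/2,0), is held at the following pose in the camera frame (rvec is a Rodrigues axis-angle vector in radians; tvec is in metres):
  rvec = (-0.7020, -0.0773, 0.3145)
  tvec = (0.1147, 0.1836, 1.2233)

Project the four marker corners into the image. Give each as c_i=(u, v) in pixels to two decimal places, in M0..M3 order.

Intrinsics K: fx=749.1, fy=689.3, cx=329.3, cy=249.1
Marker side s = 0.214 m; corners in marker frame (Z=0):
  M0 = (-0.1070, +0.1070, 0)
  M1 = (+0.1070, +0.1070, 0)
  M2 = (+0.1070, -0.1070, 0)
  M3 = (-0.1070, -0.1070, 0)
rvec = (-0.7020, -0.0773, 0.3145), |rvec| = θ = 0.77310 rad = 44.296°
Rodrigues: sinθ=0.69836, 1−cosθ=0.28425; R = I + sinθ·[k]× + (1−cosθ)·[k]×²:
    [+0.95012 -0.25829 -0.17483]
    [+0.30990 +0.71859 +0.62257]
    [-0.03517 -0.64569 +0.76279]
t = (0.1147, 0.1836, 1.2233) m
M0: Pc = R·M0+t = (-0.01460, +0.22733, +1.15797); u = 749.1·(-0.01460)/1.15797 + 329.3 = 319.8557, v = 689.3·(+0.22733)/1.15797 + 249.1 = 384.4210
M1: Pc = R·M1+t = (+0.18873, +0.29365, +1.15045); u = 749.1·(+0.18873)/1.15045 + 329.3 = 452.1866, v = 689.3·(+0.29365)/1.15045 + 249.1 = 425.0419
M2: Pc = R·M2+t = (+0.24400, +0.13987, +1.28863); u = 749.1·(+0.24400)/1.28863 + 329.3 = 471.1409, v = 689.3·(+0.13987)/1.28863 + 249.1 = 323.9183
M3: Pc = R·M3+t = (+0.04067, +0.07355, +1.29615); u = 749.1·(+0.04067)/1.29615 + 329.3 = 352.8072, v = 689.3·(+0.07355)/1.29615 + 249.1 = 288.2151

c0=(319.86, 384.42) c1=(452.19, 425.04) c2=(471.14, 323.92) c3=(352.81, 288.22)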